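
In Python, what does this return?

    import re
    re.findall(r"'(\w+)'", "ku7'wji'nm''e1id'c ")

Matches: at [3:8] match "'wji'", group 1 = 'wji'; at [11:17] match "'e1id'", group 1 = 'e1id'.
`findall` collects group 1 from each match (2 total).

['wji', 'e1id']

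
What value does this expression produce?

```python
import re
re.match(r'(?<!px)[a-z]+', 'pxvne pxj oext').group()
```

The negative lookaround is zero-width — it rules out positions where the adjacent text would match, without consuming anything.
With `match`, the pattern is implicitly anchored at the beginning.
The match spans [0:5] → 'pxvne'.

'pxvne'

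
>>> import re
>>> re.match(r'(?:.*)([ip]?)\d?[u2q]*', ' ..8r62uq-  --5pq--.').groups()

The match spans [0:20] → ' ..8r62uq-  --5pq--.'.
Captured: group 1 = ''.

('',)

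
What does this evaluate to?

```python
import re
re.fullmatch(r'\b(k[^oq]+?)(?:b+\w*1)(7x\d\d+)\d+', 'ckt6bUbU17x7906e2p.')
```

None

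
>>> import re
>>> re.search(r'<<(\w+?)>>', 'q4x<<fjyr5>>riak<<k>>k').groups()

('fjyr5',)

`re.search` scans for the first position where the pattern succeeds.
The match spans [3:12] → '<<fjyr5>>'.
Captured: group 1 = 'fjyr5'.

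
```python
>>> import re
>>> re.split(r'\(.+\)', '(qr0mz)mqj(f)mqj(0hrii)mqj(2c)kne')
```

Matches to split on: at [0:30] → '(qr0mz)mqj(f)mqj(0hrii)mqj(2c)'.
`split` removes every match and returns the 2 fragments in between.

['', 'kne']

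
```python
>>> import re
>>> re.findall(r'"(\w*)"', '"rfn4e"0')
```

Scanning left to right: at [0:7] match '"rfn4e"', group 1 = 'rfn4e'.
Because there's exactly one group, `findall` drops the full match and keeps group 1 from the one hit.

['rfn4e']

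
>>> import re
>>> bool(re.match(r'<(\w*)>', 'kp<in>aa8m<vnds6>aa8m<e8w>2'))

`re.match` won't scan ahead — the pattern has to work from the very first character.
Here the string doesn't start with a match, so the call returns None, and `bool(None)` is False.

False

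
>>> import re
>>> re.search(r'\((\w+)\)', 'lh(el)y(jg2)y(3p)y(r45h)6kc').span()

(2, 6)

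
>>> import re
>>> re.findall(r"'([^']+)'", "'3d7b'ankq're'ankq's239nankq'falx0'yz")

With a single group, `findall` returns only what that group captured — 3 items.

['3d7b', 're', 's239nankq']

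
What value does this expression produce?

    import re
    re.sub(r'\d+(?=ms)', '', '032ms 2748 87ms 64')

The positive lookaround only admits positions where the adjacent text matches; those characters stay outside the span.
Each match is replaced by ''.

'ms 2748 ms 64'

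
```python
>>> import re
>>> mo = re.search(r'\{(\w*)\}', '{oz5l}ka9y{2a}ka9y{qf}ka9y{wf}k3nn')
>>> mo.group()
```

'{oz5l}'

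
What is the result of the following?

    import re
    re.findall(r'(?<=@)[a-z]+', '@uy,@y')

['uy', 'y']

The positive lookaround only admits positions where the adjacent text matches; those characters stay outside the span.
With no groups in the pattern, `findall` gives back each whole match — 2 here.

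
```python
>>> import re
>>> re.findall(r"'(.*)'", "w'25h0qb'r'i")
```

Because there's exactly one group, `findall` drops the full match and keeps group 1 from the one hit.

["25h0qb'r"]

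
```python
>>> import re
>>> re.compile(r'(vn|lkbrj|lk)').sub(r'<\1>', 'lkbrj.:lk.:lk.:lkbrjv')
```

Branches in `(...|...)` are attempted left-to-right; the first branch that allows the whole pattern to succeed is taken.
`\1` in the replacement pulls in group 1's text for each match.

'<lkbrj>.:<lk>.:<lk>.:<lkbrj>v'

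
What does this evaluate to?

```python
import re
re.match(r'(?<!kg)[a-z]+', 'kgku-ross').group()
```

'kgku'

A negative assertion filters positions out without eating any characters.
`re.match` won't scan ahead — the pattern has to work from the very first character.
The match spans [0:4] → 'kgku'.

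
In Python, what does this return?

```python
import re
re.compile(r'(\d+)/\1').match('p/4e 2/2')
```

`re.match` won't scan ahead — the pattern has to work from the very first character.
Here the string doesn't start with a match, so the call returns None.

None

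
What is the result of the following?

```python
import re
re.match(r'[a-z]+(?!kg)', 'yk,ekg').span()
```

`re.match` only tries the pattern at the start of the string.
The match spans [0:2] → 'yk'.

(0, 2)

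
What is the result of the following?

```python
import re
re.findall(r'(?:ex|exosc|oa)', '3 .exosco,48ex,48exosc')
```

Alternation isn't longest-match — the leftmost alternative that fits at this position is chosen.
Matches: at [3:5] → 'ex'; at [12:14] → 'ex'; at [17:19] → 'ex'.
Since nothing is captured, `findall` lists the 3 matched substrings directly.

['ex', 'ex', 'ex']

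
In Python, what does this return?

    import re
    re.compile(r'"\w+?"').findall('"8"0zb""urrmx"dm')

['"8"', '"urrmx"']

Walking the string: at [0:3] → '"8"'; at [7:14] → '"urrmx"'.
`findall` yields the raw match text (2 of them) because the pattern has no groups.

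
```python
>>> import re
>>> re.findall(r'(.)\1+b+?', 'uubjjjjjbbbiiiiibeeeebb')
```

['u', 'j', 'i', 'e']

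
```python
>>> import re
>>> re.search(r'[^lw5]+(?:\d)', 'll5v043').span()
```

The match spans [3:7] → 'v043'.

(3, 7)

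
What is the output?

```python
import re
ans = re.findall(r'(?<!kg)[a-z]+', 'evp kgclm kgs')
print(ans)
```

['evp', 'kgclm', 'kgs']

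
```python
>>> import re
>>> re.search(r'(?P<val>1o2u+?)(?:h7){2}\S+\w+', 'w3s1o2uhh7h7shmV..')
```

None

Here no position works, so the call returns None.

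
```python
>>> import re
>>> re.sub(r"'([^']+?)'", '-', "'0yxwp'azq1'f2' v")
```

'-azq1- v'

Each match is replaced by '-'.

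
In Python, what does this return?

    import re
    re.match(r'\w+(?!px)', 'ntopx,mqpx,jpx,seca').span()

With `match`, the pattern is implicitly anchored at the beginning.
The match spans [0:5] → 'ntopx'.

(0, 5)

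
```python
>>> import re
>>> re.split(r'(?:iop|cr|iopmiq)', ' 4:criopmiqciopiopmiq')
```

[' 4:', '', 'miqc', '', 'miq']

Alternation isn't longest-match — the leftmost alternative that fits at this position is chosen.
Matches to split on: at [3:5] → 'cr'; at [5:8] → 'iop'; at [12:15] → 'iop'; at [15:18] → 'iop'.
Each match becomes a cut point; 5 segments remain.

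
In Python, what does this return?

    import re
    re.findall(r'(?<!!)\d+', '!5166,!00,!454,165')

`(?!…)`/`(?<!…)` only lets a position through if the neighbouring text does NOT match; no characters are consumed.
Matches: at [2:5] → '166'; at [8:9] → '0'; at [12:14] → '54'; at [15:18] → '165'.
`findall` yields the raw match text (4 of them) because the pattern has no groups.

['166', '0', '54', '165']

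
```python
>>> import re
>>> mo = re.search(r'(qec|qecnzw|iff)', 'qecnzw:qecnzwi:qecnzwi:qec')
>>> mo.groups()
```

('qec',)

Alternation isn't longest-match — the leftmost alternative that fits at this position is chosen.
Unlike `match`, `search` isn't anchored — it looks for the pattern anywhere in the string.
The match spans [0:3] → 'qec'.
Captured: group 1 = 'qec'.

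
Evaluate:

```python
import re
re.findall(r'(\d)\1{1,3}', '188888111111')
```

['8', '1', '1']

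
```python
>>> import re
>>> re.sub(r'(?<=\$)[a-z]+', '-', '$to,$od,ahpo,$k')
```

'$-,$-,ahpo,$-'

The lookaround is zero-width — it requires the adjacent text to match without consuming it, so the asserted text isn't part of the match.
Matches: at [1:3] → 'to'; at [5:7] → 'od'; at [14:15] → 'k'.
Every occurrence is swapped for '-'.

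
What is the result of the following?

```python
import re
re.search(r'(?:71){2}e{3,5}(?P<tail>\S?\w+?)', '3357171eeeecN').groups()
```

('cN',)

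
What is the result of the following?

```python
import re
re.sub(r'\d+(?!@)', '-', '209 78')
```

The negative lookaround is zero-width — it rules out positions where the adjacent text would match, without consuming anything.
Matches: at [0:3] → '209'; at [4:6] → '78'.
Every occurrence is swapped for '-'.

'- -'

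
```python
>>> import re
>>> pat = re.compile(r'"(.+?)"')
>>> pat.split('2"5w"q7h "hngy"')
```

Matches to split on: at [1:5] → '"5w"'; at [9:15] → '"hngy"'.
Because the pattern has a capturing group, `split` also inserts each captured text between the pieces.

['2', '5w', 'q7h ', 'hngy', '']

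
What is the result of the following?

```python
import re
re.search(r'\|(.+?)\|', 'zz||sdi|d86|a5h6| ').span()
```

(2, 8)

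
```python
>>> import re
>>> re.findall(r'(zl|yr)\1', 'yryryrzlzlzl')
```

['yr', 'zl']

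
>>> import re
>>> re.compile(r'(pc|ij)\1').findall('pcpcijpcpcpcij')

`\1` is not a pattern — it's the concrete string captured by group 1, re-applied verbatim.
Scanning left to right: at [0:4] match 'pcpc', group 1 = 'pc'; at [6:10] match 'pcpc', group 1 = 'pc'.
One capturing group, so `findall` returns just the captured substring from each match — 2 in all.

['pc', 'pc']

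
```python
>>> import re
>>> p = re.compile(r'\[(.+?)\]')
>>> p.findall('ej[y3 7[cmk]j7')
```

['y3 7[cmk']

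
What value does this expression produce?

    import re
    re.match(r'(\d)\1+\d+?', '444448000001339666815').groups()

('4',)

The match spans [0:6] → '444448'.
Captured: group 1 = '4'.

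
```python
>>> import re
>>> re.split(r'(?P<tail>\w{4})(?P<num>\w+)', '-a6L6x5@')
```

['-', 'a6L6', 'x5', '@']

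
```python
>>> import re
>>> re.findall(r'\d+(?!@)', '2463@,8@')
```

The negative lookahead/lookbehind blocks any match where the forbidden context is present.
Walking the string: at [0:3] → '246'.
With no groups in the pattern, `findall` gives back each whole match — 1 here.

['246']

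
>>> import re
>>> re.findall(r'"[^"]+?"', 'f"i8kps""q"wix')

No capturing groups, so `findall` returns the 2 full match strings.

['"i8kps"', '"q"']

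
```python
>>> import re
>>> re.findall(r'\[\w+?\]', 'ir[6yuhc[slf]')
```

['[slf]']

Walking the string: at [8:13] → '[slf]'.
With no groups in the pattern, `findall` gives back each whole match — 1 here.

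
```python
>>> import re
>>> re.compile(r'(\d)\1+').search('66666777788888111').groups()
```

('6',)

The match spans [0:5] → '66666'.
Captured: group 1 = '6'.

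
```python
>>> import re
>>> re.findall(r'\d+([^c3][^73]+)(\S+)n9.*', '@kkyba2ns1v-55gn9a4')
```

[('ns1v-55', 'g')]

This matches one or more of a digit; then any character except [c3], then one or more of any character except [73] (captured); then one or more of a non-whitespace character (captured); then the literal 'n9', then zero or more of any character.
Scanning left to right: at [6:19] match '2ns1v-55gn9a4', groups = ('ns1v-55', 'g').
Multiple groups make `findall` return tuples — one 2-tuple for the one match.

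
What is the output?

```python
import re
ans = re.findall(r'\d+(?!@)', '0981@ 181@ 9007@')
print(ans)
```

The negative lookahead/lookbehind blocks any match where the forbidden context is present.
With no groups in the pattern, `findall` gives back each whole match — 3 here.

['098', '18', '900']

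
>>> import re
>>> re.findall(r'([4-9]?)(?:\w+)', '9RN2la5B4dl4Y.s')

This matches optionally a character in [4-9] (captured); then one or more of a word character (non-capturing group).
Matches: at [0:13] match '9RN2la5B4dl4Y', group 1 = '9'; at [14:15] match 's', group 1 = ''.
`findall` collects group 1 from each match (2 total).

['9', '']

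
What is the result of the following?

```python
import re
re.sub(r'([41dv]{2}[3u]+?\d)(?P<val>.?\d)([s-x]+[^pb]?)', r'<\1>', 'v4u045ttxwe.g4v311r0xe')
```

'<v4u0>.g4v311r0xe'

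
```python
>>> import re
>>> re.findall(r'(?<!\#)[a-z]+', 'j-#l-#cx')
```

`(?!…)`/`(?<!…)` only lets a position through if the neighbouring text does NOT match; no characters are consumed.
Walking the string: at [0:1] → 'j'; at [7:8] → 'x'.
Since nothing is captured, `findall` lists the 2 matched substrings directly.

['j', 'x']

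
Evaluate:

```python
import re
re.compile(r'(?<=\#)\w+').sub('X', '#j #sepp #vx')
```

'#X #X #X'

The positive lookaround only admits positions where the adjacent text matches; those characters stay outside the span.
Matches: at [1:2] → 'j'; at [4:8] → 'sepp'; at [10:12] → 'vx'.
Each match is replaced by 'X'.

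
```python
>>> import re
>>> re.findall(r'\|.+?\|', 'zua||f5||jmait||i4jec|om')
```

['||f5|', '|jmait|', '|i4jec|']

Matches: at [3:8] → '||f5|'; at [8:15] → '|jmait|'; at [15:22] → '|i4jec|'.
With no groups in the pattern, `findall` gives back each whole match — 3 here.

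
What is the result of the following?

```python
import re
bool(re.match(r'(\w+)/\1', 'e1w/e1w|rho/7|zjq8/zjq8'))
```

True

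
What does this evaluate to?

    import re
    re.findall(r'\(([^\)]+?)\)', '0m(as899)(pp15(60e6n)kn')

['as899', 'pp15(60e6n']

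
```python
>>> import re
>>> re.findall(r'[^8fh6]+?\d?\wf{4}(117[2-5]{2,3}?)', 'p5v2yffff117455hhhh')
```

The `?` after the quantifier makes it lazy — it takes as little as possible before letting the rest of the pattern try.
With a single group, `findall` returns only what that group captured — 1 item.

['11745']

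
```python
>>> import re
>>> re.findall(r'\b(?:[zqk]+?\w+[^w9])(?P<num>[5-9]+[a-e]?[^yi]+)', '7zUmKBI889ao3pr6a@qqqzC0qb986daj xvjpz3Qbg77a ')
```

['6daj xvjpz3Qbg77a ']

The pattern matches a word boundary (`\b`, zero-width); then one or more of one of [zqk] (lazy), then one or more of a word character, then any character except [w9] (non-capturing group); then one or more of a character in [5-9], then optionally a character in [a-e], then one or more of any character except [yi] (captured as 'num').
Scanning left to right: at [18:46] match 'qqqzC0qb986daj xvjpz3Qbg77a ', group 1 = '6daj xvjpz3Qbg77a '.
Because there's exactly one group, `findall` drops the full match and keeps group 1 from the one hit.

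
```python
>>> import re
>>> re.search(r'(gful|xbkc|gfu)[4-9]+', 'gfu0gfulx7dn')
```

`re.search` tries every starting position until one works.
Here the pattern never matches, so the call returns None.

None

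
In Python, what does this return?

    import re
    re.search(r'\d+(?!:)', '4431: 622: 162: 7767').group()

The negative lookahead/lookbehind blocks any match where the forbidden context is present.
Unlike `match`, `search` isn't anchored — it looks for the pattern anywhere in the string.
The match spans [0:3] → '443'.

'443'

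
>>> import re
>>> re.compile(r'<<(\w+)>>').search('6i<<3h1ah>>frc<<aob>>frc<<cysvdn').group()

'<<3h1ah>>'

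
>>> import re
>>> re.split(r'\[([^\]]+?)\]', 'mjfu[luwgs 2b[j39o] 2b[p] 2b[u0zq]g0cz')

Matches to split on: at [4:19] → '[luwgs 2b[j39o]'; at [22:25] → '[p]'; at [28:34] → '[u0zq]'.
The group in the pattern means `split` returns the separators' captures alongside the pieces.

['mjfu', 'luwgs 2b[j39o', ' 2b', 'p', ' 2b', 'u0zq', 'g0cz']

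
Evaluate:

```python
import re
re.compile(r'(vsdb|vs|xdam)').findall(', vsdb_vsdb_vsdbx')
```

['vsdb', 'vsdb', 'vsdb']

Alternation isn't longest-match — the leftmost alternative that fits at this position is chosen.
Scanning left to right: at [2:6] match 'vsdb', group 1 = 'vsdb'; at [7:11] match 'vsdb', group 1 = 'vsdb'; at [12:16] match 'vsdb', group 1 = 'vsdb'.
Because there's exactly one group, `findall` drops the full match and keeps group 1 from each hit.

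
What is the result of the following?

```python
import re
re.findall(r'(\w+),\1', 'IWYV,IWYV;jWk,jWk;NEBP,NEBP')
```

['IWYV', 'jWk', 'NEBP']

A backreference is literal: `\1` must see the identical characters the first group matched.
Scanning left to right: at [0:9] match 'IWYV,IWYV', group 1 = 'IWYV'; at [10:17] match 'jWk,jWk', group 1 = 'jWk'; at [18:27] match 'NEBP,NEBP', group 1 = 'NEBP'.
With a single group, `findall` returns only what that group captured — 3 items.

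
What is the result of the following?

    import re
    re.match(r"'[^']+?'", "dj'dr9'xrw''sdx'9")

None

`match` is anchored at position 0; if the pattern doesn't fit there, it returns None.
Here position 0 doesn't satisfy it, so the call returns None.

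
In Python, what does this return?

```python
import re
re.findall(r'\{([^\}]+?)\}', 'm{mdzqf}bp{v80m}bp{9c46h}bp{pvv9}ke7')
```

['mdzqf', 'v80m', '9c46h', 'pvv9']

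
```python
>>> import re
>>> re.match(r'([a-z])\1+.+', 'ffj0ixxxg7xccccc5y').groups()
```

('f',)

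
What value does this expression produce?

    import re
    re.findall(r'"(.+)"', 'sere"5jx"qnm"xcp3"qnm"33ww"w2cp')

['5jx"qnm"xcp3"qnm"33ww']

Walking the string: at [4:27] match '"5jx"qnm"xcp3"qnm"33ww"', group 1 = '5jx"qnm"xcp3"qnm"33ww'.
Because there's exactly one group, `findall` drops the full match and keeps group 1 from the one hit.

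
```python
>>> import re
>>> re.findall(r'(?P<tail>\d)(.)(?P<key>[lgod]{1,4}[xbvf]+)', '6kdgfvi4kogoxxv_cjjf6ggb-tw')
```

Pattern: a digit (captured as 'tail'); then any character (captured); then 1 to 4 of one of [lgod], then one or more of one of [xbvf] (captured as 'key').
Walking the string: at [0:6] match '6kdgfv', groups = ('6', 'k', 'dgfv'); at [7:15] match '4kogoxxv', groups = ('4', 'k', 'ogoxxv'); at [20:24] match '6ggb', groups = ('6', 'g', 'gb').
`findall` packs the 3 group values into a tuple for every match.

[('6', 'k', 'dgfv'), ('4', 'k', 'ogoxxv'), ('6', 'g', 'gb')]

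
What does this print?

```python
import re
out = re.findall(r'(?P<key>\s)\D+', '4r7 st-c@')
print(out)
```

[' ']

The pattern matches whitespace (captured as 'key'); then one or more of a non-digit.
Walking the string: at [3:9] match ' st-c@', group 1 = ' '.
`findall` collects group 1 from the one match (1 total).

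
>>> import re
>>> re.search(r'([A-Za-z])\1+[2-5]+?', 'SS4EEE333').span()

`\1` is not a pattern — it's the concrete string captured by group 1, re-applied verbatim.
The match spans [0:3] → 'SS4'.

(0, 3)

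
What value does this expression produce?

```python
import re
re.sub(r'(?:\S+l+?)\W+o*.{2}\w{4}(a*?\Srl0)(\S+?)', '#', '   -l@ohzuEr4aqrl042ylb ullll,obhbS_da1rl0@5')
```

'   #2ylb #5'

Pattern: one or more of a non-whitespace character, then one or more of the literal 'l' (lazy) (non-capturing group); then one or more of a non-word character, then zero or more of the literal 'o', then exactly 2 of any character; then exactly 4 of a word character; then zero or more of a literal 'a' (lazy), then a non-whitespace character, then the literal 'rl0' (captured); then one or more of a non-whitespace character (lazy) (captured).
A non-greedy quantifier consumes as few characters as it can — just enough that the remainder of the pattern still matches from where it stops; whatever follows it matches normally.
Matches: at [3:19] → '-l@ohzuEr4aqrl04'; at [24:43] → 'ullll,obhbS_da1rl0@'.
Every occurrence is swapped for '#'.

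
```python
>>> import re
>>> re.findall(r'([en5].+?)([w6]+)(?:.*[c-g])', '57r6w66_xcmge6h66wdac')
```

[('57r', '6w66')]

Pattern: one of [en5], then one or more of any character (lazy) (captured); then one or more of one of [w6] (captured); then zero or more of any character, then a character in [c-g] (non-capturing group).
Lazy quantifiers expand one character at a time until the remainder of the pattern can match.
Scanning left to right: at [0:21] match '57r6w66_xcmge6h66wdac', groups = ('57r', '6w66').
`findall` packs the 2 group values into a tuple for every match.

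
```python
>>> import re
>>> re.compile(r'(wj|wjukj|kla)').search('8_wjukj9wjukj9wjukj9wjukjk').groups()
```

('wj',)

Branches in `(...|...)` are attempted left-to-right; the first branch that allows the whole pattern to succeed is taken.
Unlike `match`, `search` isn't anchored — it looks for the pattern anywhere in the string.
The match spans [2:4] → 'wj'.
Captured: group 1 = 'wj'.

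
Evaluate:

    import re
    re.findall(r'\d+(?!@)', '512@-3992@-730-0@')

A negative assertion filters positions out without eating any characters.
Since nothing is captured, `findall` lists the 3 matched substrings directly.

['51', '399', '730']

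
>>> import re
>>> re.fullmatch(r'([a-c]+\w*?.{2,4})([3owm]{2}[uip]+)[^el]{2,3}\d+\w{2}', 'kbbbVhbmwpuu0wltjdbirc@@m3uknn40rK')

None

`re.fullmatch` is like wrapping the pattern in `^…$` (in single-line mode).
Here the string isn't matched end-to-end, so the call returns None.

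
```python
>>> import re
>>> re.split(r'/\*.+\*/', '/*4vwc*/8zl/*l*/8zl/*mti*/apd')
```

`split` removes every match and returns the 2 fragments in between.

['', 'apd']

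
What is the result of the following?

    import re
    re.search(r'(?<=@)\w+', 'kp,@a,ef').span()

The positive lookaround only admits positions where the adjacent text matches; those characters stay outside the span.
Unlike `match`, `search` isn't anchored — it looks for the pattern anywhere in the string.
The match spans [4:5] → 'a'.

(4, 5)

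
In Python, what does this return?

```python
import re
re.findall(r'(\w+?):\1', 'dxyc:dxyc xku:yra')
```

['dxyc']

After group 1 captures some text, `\1` only succeeds where that same text appears again.
Because there's exactly one group, `findall` drops the full match and keeps group 1 from the one hit.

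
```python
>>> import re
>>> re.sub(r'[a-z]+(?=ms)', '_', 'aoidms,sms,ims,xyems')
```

'_ms,_ms,_ms,_ms'

The `(?=…)`/`(?<=…)` assertion just peeks at neighbouring text; it doesn't advance the match position.
`sub` substitutes '_' at each match site.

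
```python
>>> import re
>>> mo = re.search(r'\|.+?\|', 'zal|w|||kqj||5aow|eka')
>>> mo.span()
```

(3, 6)

The match spans [3:6] → '|w|'.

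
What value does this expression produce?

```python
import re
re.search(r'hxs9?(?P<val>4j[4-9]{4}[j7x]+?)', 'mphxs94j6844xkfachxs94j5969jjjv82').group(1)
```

This matches the literal 'hxs', then optionally a literal '9'; then the literal '4j', then exactly 4 of a character in [4-9], then one or more of one of [j7x] (lazy) (captured as 'val').
`search` walks the string left to right and returns the first match it finds.
The match spans [2:13] → 'hxs94j6844x'.
Captured: group 1 = '4j6844x'.

'4j6844x'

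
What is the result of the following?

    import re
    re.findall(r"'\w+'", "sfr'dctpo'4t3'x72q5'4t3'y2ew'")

Since nothing is captured, `findall` lists the 3 matched substrings directly.

["'dctpo'", "'x72q5'", "'y2ew'"]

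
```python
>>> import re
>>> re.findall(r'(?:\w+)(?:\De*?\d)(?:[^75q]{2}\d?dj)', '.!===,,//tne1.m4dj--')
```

['tne1.m4dj']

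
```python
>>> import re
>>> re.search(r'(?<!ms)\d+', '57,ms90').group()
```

'57'

A negative assertion filters positions out without eating any characters.
`re.search` tries every starting position until one works.
The match spans [0:2] → '57'.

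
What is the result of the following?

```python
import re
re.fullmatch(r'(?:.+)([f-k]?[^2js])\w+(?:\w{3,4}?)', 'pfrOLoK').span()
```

(0, 7)

Pattern: one or more of any character (non-capturing group); then optionally a character in [f-k], then any character except [2js] (captured); then one or more of a word character; then 3 to 4 of a word character (lazy) (non-capturing group).
`fullmatch` succeeds only if the pattern covers the string from start to end.
The match spans [0:7] → 'pfrOLoK'.
Captured: group 1 = 'r'.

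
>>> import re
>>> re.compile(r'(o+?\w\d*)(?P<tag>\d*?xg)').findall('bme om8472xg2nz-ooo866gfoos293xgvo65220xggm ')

Multiple groups make `findall` return tuples — one 2-tuple for each match.

[('om8472', 'xg'), ('oos293', 'xg'), ('o65220', 'xg')]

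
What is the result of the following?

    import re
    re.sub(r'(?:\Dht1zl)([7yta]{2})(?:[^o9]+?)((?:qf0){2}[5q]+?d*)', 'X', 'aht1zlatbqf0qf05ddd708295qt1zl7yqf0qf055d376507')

'X708295qt1zl7yqf0qf055d376507'

This matches a non-digit, then the literal 'ht1', then the literal 'zl' (non-capturing group); then exactly 2 of one of [7yta] (captured); then one or more of any character except [o9] (lazy) (non-capturing group); then the literal 'qf0' repeated 2 times, then one or more of one of [5q] (lazy), then zero or more of the literal 'd' (captured).
Matches: at [0:19] → 'aht1zlatbqf0qf05ddd'.
`sub` substitutes 'X' at each match site.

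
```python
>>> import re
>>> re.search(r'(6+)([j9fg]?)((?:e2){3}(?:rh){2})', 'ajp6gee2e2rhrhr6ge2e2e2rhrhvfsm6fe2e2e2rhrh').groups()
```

('6', 'g', 'e2e2e2rhrh')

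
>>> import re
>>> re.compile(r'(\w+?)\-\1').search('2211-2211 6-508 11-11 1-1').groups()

('2211',)

The match spans [0:9] → '2211-2211'.
Captured: group 1 = '2211'.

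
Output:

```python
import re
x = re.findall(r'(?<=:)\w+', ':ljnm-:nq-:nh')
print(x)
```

['ljnm', 'nq', 'nh']

Lookahead/lookbehind check context without consuming it, so the matched span excludes the asserted characters.
Walking the string: at [1:5] → 'ljnm'; at [7:9] → 'nq'; at [11:13] → 'nh'.
`findall` yields the raw match text (3 of them) because the pattern has no groups.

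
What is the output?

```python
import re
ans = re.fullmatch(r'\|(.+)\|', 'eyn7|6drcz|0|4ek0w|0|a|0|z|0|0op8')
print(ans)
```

None

`re.fullmatch` is like wrapping the pattern in `^…$` (in single-line mode).
Here there's no way to consume every character, so the call returns None.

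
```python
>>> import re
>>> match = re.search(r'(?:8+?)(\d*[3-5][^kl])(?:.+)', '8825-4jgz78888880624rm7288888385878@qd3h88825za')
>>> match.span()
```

(0, 47)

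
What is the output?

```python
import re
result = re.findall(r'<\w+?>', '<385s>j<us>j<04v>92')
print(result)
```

['<385s>', '<us>', '<04v>']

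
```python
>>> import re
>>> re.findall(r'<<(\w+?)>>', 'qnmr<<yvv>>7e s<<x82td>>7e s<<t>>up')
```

['yvv', 'x82td', 't']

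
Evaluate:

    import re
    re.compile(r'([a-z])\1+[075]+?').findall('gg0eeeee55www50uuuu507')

A backreference is literal: `\1` must see the identical characters the first group matched.
Because there's exactly one group, `findall` drops the full match and keeps group 1 from each hit.

['g', 'e', 'w', 'u']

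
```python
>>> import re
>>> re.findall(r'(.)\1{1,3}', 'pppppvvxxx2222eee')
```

['p', 'v', 'x', '2', 'e']

`\1` is not a pattern — it's the concrete string captured by group 1, re-applied verbatim.
Matches: at [0:4] match 'pppp', group 1 = 'p'; at [5:7] match 'vv', group 1 = 'v'; at [7:10] match 'xxx', group 1 = 'x'; at [10:14] match '2222', group 1 = '2'; at [14:17] match 'eee', group 1 = 'e'.
One capturing group, so `findall` returns just the captured substring from each match — 5 in all.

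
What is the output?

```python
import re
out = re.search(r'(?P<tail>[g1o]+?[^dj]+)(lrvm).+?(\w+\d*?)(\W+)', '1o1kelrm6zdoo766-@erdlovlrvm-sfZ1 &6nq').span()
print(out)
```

(22, 35)

The pattern matches one or more of one of [g1o] (lazy), then one or more of any character except [dj] (captured as 'tail'); then a literal 'l', then the literal 'rvm' (captured); then one or more of any character (lazy); then one or more of a word character, then zero or more of a digit (lazy) (captured); then one or more of a non-word character (captured).
`re.search` tries every starting position until one works.
The match spans [22:35] → 'ovlrvm-sfZ1 &'.
Captured: group 1 = 'ov', group 2 = 'lrvm', group 3 = 'sfZ1', group 4 = ' &'.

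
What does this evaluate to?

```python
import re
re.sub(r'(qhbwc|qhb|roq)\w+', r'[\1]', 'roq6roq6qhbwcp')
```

'[roq]'

`\1` in the replacement pulls in group 1's text for each match.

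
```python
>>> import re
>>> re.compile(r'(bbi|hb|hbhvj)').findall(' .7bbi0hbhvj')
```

['bbi', 'hb']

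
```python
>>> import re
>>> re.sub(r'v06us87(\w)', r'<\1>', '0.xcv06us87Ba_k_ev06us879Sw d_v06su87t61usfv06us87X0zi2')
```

Pattern: a literal 'v', then the literal '06u', then the literal 's87'; then a word character (captured).
Matches: at [4:12] → 'v06us87B'; at [17:25] → 'v06us879'; at [43:51] → 'v06us87X'.
The replacement refers to a captured group, so each match is rewritten using its own captured text.

'0.xc<B>a_k_e<9>Sw d_v06su87t61usf<X>0zi2'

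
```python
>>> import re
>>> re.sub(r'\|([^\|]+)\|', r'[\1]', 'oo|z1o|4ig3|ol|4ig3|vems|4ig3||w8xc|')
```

Matches: at [2:7] → '|z1o|'; at [11:15] → '|ol|'; at [19:25] → '|vems|'; at [30:36] → '|w8xc|'.
Each match is replaced using the text its own group 1 captured.

'oo[z1o]4ig3[ol]4ig3[vems]4ig3|[w8xc]'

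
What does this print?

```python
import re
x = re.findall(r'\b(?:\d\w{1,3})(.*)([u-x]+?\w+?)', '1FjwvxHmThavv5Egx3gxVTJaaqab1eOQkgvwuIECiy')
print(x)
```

[('vxHmThavv5Egx3gxVTJaaqab1eOQkgvw', 'uI')]

Pattern: a word boundary (`\b`, zero-width); then a digit, then 1 to 3 of a word character (non-capturing group); then zero or more of any character (captured); then one or more of a character in [u-x] (lazy), then one or more of a word character (lazy) (captured).
With the lazy modifier that quantifier settles for the fewest repetitions that let the rest of the pattern succeed (the atoms after it are unaffected and can still be greedy).
Matches: at [0:38] match '1FjwvxHmThavv5Egx3gxVTJaaqab1eOQkgvwuI', groups = ('vxHmThavv5Egx3gxVTJaaqab1eOQkgvw', 'uI').
2 groups means the one result is a tuple of 2 captured strings — 1 here.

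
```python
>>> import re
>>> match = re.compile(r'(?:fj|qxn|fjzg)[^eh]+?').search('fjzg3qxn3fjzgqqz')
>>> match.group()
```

'fjz'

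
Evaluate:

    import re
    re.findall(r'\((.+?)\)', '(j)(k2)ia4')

['j', 'k2']

A `+?`/`*?`/`{m,n}?` starts at its minimum and grows only as far as needed for what follows to match.
Scanning left to right: at [0:3] match '(j)', group 1 = 'j'; at [3:7] match '(k2)', group 1 = 'k2'.
Because there's exactly one group, `findall` drops the full match and keeps group 1 from each hit.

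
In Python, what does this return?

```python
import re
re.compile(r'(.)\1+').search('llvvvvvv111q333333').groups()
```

('l',)

`\1` is not a pattern — it's the concrete string captured by group 1, re-applied verbatim.
`search` walks the string left to right and returns the first match it finds.
The match spans [0:2] → 'll'.
Captured: group 1 = 'l'.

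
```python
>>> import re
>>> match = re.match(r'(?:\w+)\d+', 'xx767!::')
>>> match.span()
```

`match` is anchored at position 0; if the pattern doesn't fit there, it returns None.
The match spans [0:5] → 'xx767'.

(0, 5)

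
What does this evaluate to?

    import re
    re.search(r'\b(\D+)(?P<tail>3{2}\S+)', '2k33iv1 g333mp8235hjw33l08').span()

Pattern: a word boundary (`\b`, zero-width); then one or more of a non-digit (captured); then exactly 2 of the literal '3', then one or more of a non-whitespace character (captured as 'tail').
`re.search` scans for the first position where the pattern succeeds.
The match spans [7:26] → ' g333mp8235hjw33l08'.
Captured: group 1 = ' g', group 2 = '333mp8235hjw33l08'.

(7, 26)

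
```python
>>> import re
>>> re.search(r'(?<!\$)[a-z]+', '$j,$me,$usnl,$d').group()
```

Because the assertion is negative and zero-width, positions next to the forbidden text are skipped.
`search` walks the string left to right and returns the first match it finds.
The match spans [5:6] → 'e'.

'e'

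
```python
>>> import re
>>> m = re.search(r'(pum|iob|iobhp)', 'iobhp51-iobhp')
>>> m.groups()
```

The match spans [0:3] → 'iob'.
Captured: group 1 = 'iob'.

('iob',)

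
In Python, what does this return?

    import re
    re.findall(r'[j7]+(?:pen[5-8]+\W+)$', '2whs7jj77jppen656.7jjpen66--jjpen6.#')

This matches one or more of one of [j7]; then the literal 'pen', then one or more of a character in [5-8], then one or more of a non-word character (non-capturing group); then anchored at the end.
Scanning left to right: at [28:36] → 'jjpen6.#'.
No capturing groups, so `findall` returns the 1 full match string.

['jjpen6.#']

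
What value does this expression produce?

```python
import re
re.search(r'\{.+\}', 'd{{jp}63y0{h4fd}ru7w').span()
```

(1, 16)

The match spans [1:16] → '{{jp}63y0{h4fd}'.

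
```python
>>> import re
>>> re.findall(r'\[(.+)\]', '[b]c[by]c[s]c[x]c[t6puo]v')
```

With a single group, `findall` returns only what that group captured — 1 item.

['b]c[by]c[s]c[x]c[t6puo']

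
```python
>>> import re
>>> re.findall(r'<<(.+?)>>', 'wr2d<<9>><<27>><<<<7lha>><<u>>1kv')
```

The `?` after the quantifier makes it lazy — it takes as little as possible before letting the rest of the pattern try.
Matches: at [4:9] match '<<9>>', group 1 = '9'; at [9:15] match '<<27>>', group 1 = '27'; at [15:25] match '<<<<7lha>>', group 1 = '<<7lha'; at [25:30] match '<<u>>', group 1 = 'u'.
One capturing group, so `findall` returns just the captured substring from each match — 4 in all.

['9', '27', '<<7lha', 'u']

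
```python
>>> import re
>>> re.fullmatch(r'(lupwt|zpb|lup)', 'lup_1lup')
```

None

For `fullmatch`, every character of the input must be accounted for by the pattern.
Here the pattern can't cover the whole string, so the call returns None.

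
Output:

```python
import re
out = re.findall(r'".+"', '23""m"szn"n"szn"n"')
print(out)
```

Since nothing is captured, `findall` lists the 1 matched substring directly.

['""m"szn"n"szn"n"']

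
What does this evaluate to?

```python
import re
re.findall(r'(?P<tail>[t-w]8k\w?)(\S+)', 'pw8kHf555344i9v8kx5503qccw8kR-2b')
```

With 2 capturing groups, `findall` returns a 2-tuple per match.

[('w8kH', 'f555344i9v8kx5503qccw8kR-2b')]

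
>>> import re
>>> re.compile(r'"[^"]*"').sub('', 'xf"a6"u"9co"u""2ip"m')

Matches: at [2:6] → '"a6"'; at [7:12] → '"9co"'; at [13:15] → '""'.
`sub` substitutes '' at each match site.

'xfuu2ip"m'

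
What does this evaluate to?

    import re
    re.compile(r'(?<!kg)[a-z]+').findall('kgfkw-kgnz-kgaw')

`(?!…)`/`(?<!…)` only lets a position through if the neighbouring text does NOT match; no characters are consumed.
Walking the string: at [0:5] → 'kgfkw'; at [6:10] → 'kgnz'; at [11:15] → 'kgaw'.
Since nothing is captured, `findall` lists the 3 matched substrings directly.

['kgfkw', 'kgnz', 'kgaw']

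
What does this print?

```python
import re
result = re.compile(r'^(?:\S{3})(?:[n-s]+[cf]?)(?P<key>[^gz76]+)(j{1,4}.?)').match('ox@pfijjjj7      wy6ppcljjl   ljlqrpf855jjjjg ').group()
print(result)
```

`re.match` only tries the pattern at the start of the string.
The match spans [0:11] → 'ox@pfijjjj7'.

ox@pfijjjj7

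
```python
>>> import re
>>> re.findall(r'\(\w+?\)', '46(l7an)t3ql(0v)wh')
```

['(l7an)', '(0v)']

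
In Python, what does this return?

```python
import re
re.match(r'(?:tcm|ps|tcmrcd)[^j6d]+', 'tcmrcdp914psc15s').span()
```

Branches in `(...|...)` are attempted left-to-right; the first branch that allows the whole pattern to succeed is taken.
With `match`, the pattern is implicitly anchored at the beginning.
The match spans [0:5] → 'tcmrc'.

(0, 5)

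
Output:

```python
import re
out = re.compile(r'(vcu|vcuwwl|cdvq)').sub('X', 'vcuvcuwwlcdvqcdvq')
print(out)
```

Alternation isn't longest-match — the leftmost alternative that fits at this position is chosen.
Each match is replaced by 'X'.

XXwwlXX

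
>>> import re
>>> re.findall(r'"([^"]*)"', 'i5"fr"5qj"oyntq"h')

With a single group, `findall` returns only what that group captured — 2 items.

['fr', 'oyntq']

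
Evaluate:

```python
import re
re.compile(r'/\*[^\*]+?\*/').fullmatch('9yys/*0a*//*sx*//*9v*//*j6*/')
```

None

`re.fullmatch` requires the pattern to consume the entire string.
Here the pattern can't cover the whole string, so the call returns None.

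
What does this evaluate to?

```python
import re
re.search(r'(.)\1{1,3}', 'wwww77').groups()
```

`\1` is not a pattern — it's the concrete string captured by group 1, re-applied verbatim.
`search` walks the string left to right and returns the first match it finds.
The match spans [0:4] → 'wwww'.
Captured: group 1 = 'w'.

('w',)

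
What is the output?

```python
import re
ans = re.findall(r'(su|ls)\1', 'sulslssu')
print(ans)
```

['ls']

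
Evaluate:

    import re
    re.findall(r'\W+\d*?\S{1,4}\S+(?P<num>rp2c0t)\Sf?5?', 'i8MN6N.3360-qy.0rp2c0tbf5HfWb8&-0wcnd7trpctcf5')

This matches one or more of a non-word character, then zero or more of a digit (lazy), then 1 to 4 of a non-whitespace character; then one or more of a non-whitespace character; then the literal 'rp2', then the literal 'c0t' (captured as 'num'); then a non-whitespace character; then optionally the literal 'f', then optionally the literal '5'.
Walking the string: at [6:25] match '.3360-qy.0rp2c0tbf5', group 1 = 'rp2c0t'.
With a single group, `findall` returns only what that group captured — 1 item.

['rp2c0t']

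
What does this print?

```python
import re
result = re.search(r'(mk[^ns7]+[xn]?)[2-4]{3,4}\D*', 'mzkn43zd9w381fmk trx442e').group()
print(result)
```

The match spans [14:24] → 'mk trx442e'.

mk trx442e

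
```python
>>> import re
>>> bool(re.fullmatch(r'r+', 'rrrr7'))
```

False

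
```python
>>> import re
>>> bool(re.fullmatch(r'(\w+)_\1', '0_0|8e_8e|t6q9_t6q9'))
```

False

`re.fullmatch` is like wrapping the pattern in `^…$` (in single-line mode).
Here the pattern can't cover the whole string, so the call returns None, and `bool(None)` is False.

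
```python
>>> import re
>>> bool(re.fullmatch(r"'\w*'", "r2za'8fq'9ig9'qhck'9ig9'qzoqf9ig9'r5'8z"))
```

False

`re.fullmatch` requires the pattern to consume the entire string.
Here there's no way to consume every character, so the call returns None, and `bool(None)` is False.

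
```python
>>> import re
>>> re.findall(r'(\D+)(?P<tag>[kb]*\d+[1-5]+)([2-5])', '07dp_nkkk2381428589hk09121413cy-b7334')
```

[('dp_nkkk', '23814', '2'), ('hk', '0912141', '3'), ('cy-b', '733', '4')]

Multiple groups make `findall` return tuples — one 3-tuple for each match.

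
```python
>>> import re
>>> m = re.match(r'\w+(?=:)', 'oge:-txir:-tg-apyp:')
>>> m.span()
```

(0, 3)

With `match`, the pattern is implicitly anchored at the beginning.
The match spans [0:3] → 'oge'.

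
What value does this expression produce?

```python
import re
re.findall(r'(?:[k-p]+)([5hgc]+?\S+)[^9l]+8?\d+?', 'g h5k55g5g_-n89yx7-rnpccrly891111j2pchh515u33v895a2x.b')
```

The pattern matches one or more of a character in [k-p] (non-capturing group); then one or more of one of [5hgc] (lazy), then one or more of a non-whitespace character (captured); then one or more of any character except [9l], then optionally a literal '8', then one or more of a digit (lazy).
`findall` collects group 1 from the one match (1 total).

['55g5g_-n89yx7-rnpccrly891111j2pchh515u33v895']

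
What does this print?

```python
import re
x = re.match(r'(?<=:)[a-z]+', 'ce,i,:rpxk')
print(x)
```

`re.match` only tries the pattern at the start of the string.
Here the pattern fails at index 0, so the call returns None.

None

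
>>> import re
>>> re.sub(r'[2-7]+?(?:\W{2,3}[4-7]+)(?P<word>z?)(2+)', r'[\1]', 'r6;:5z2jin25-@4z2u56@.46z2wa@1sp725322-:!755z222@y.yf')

'r[z]jin[z]u[z]wa@1sp[z]@y.yf'

The pattern matches one or more of a character in [2-7] (lazy); then 2 to 3 of a non-word character, then one or more of a character in [4-7] (non-capturing group); then optionally a literal 'z' (captured as 'word'); then one or more of a literal '2' (captured).
Matches: at [1:7] → '6;:5z2'; at [10:17] → '25-@4z2'; at [18:26] → '56@.46z2'; at [32:48] → '725322-:!755z222'.
Each match is replaced using the text its own group 1 captured.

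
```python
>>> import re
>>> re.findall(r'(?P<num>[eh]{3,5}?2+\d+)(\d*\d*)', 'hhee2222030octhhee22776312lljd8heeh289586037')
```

This matches 3 to 5 of one of [eh] (lazy), then one or more of a literal '2', then one or more of a digit (captured as 'num'); then zero or more of a digit, then zero or more of a digit (captured).
Walking the string: at [0:11] match 'hhee2222030', groups = ('hhee2222030', ''); at [14:26] match 'hhee22776312', groups = ('hhee22776312', ''); at [31:44] match 'heeh289586037', groups = ('heeh289586037', '').
`findall` packs the 2 group values into a tuple for every match.

[('hhee2222030', ''), ('hhee22776312', ''), ('heeh289586037', '')]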